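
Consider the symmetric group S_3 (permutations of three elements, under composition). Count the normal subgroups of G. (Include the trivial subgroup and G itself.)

3

G has 6 subgroups. Checking conjugation-invariance by order — order 1: 1/1 normal; order 2: 0/3 normal; order 3: 1/1 normal; order 6: 1/1 normal.
Total normal subgroups: 3.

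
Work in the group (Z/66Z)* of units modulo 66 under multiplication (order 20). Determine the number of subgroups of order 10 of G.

|G| = 20 and 10 | 20, so subgroups of order 10 are possible by Lagrange.
The subgroups of order 10 are: {1, 7, 13, 19, 25, 31, 37, 43, 49, 61}; {1, 17, 25, 29, 31, 35, 37, 41, 49, 65}; {1, 5, 23, 25, 31, 37, 47, 49, 53, 59}.
So G has 3 subgroups of order 10.

3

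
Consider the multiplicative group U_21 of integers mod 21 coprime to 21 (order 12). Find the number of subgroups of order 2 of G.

3

|G| = 12 and 2 | 12, so subgroups of order 2 are possible by Lagrange.
The subgroups of order 2 are: {1, 13}; {1, 20}; {1, 8}.
So G has 3 subgroups of order 2.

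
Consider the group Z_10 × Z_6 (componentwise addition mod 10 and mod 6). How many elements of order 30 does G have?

An element (a,b) has order lcm(ord(a), ord(b)); count pairs with lcm equal to 30.
Enumerating gives 24 such elements.

24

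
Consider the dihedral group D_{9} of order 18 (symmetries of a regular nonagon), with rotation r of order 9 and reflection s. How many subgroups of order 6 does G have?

|G| = 18 and 6 | 18, so subgroups of order 6 are possible by Lagrange.
The subgroups of order 6 are: {e, r^3, r^6, r^2s, r^5s, r^8s}; {e, r^3, r^6, s, r^3s, r^6s}; {e, r^3, r^6, rs, r^4s, r^7s}.
So G has 3 subgroups of order 6.

3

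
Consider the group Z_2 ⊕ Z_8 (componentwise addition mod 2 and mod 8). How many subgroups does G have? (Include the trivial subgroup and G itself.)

|G| = 16, so by Lagrange every subgroup order divides 16. Divisors: 1, 2, 4, 8, 16.
Subgroups by order — order 1: 1; order 2: 3; order 4: 3; order 8: 3; order 16: 1.
Total: 1 + 3 + 3 + 3 + 1 = 11.

11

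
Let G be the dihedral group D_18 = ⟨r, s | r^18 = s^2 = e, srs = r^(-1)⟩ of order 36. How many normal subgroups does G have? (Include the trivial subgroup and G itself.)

G has 45 subgroups. Checking conjugation-invariance by order — order 1: 1/1 normal; order 2: 1/19 normal; order 3: 1/1 normal; order 4: 0/9 normal; order 6: 1/7 normal; order 9: 1/1 normal; order 12: 0/3 normal; order 18: 3/3 normal; order 36: 1/1 normal.
Total normal subgroups: 9.

9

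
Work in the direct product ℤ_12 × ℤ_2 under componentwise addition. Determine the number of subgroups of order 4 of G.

3

|G| = 24 and 4 | 24, so subgroups of order 4 are possible by Lagrange.
The subgroups of order 4 are: {(0,0), (0,1), (6,0), (6,1)}; {(0,0), (3,0), (6,0), (9,0)}; {(0,0), (3,1), (6,0), (9,1)}.
So G has 3 subgroups of order 4.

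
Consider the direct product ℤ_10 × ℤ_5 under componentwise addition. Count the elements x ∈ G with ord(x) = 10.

24

An element (a,b) has order lcm(ord(a), ord(b)); count pairs with lcm equal to 10.
Enumerating gives 24 such elements.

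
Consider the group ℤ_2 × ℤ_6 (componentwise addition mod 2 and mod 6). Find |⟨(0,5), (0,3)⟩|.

|⟨(0,5)⟩| = 6 and |⟨(0,3)⟩| = 2, so |H| is a multiple of lcm(6, 2) = 6 and divides |G| = 12.
Closing under the operation: H = {(0,0), (0,1), (0,2), (0,3), (0,4), (0,5)}, so |H| = 6.

6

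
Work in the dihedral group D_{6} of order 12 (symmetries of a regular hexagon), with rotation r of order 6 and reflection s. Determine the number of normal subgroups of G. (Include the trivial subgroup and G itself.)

7

G has 16 subgroups. Checking conjugation-invariance by order — order 1: 1/1 normal; order 2: 1/7 normal; order 3: 1/1 normal; order 4: 0/3 normal; order 6: 3/3 normal; order 12: 1/1 normal.
Total normal subgroups: 7.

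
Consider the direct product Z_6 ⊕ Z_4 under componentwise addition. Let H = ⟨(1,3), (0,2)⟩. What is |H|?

|⟨(1,3)⟩| = 12 and |⟨(0,2)⟩| = 2, so |H| is a multiple of lcm(12, 2) = 12 and divides |G| = 24.
Closing under the operation: H = {(0,0), (0,2), (1,1), (1,3), (2,0), (2,2), (3,1), (3,3), (4,0), (4,2), (5,1), (5,3)}, so |H| = 12.

12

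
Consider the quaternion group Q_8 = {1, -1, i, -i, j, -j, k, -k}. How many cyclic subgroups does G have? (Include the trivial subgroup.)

5

Group the elements of G by the cyclic subgroup they generate; each cyclic subgroup of order d accounts for φ(d) elements.
Cyclic subgroups by order — order 1: 1; order 2: 1; order 4: 3.
Total: 5.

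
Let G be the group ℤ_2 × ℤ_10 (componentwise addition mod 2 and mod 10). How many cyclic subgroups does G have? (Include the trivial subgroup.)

8

A cyclic subgroup of order d is generated by each of its φ(d) elements of order d, so the cyclic subgroups of order d number (#elements of order d)/φ(d).
Cyclic subgroups by order — order 1: 1; order 2: 3; order 5: 1; order 10: 3.
Total: 8.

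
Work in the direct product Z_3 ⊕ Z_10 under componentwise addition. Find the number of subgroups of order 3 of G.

|G| = 30 and 3 | 30, so subgroups of order 3 are possible by Lagrange.
The subgroups of order 3 are: {(0,0), (1,0), (2,0)}.
So G has 1 subgroup of order 3.

1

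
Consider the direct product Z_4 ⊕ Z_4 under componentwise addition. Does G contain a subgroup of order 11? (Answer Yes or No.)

No

11 does not divide |G| = 16, so by Lagrange no subgroup of order 11 exists.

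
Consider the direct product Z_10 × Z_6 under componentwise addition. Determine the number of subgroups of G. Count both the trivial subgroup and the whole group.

20

|G| = 60, so by Lagrange every subgroup order divides 60. Divisors: 1, 2, 3, 4, 5, 6, 10, 12, 15, 20, 30, 60.
Subgroups by order — order 1: 1; order 2: 3; order 3: 1; order 4: 1; order 5: 1; order 6: 3; order 10: 3; order 12: 1; order 15: 1; order 20: 1; order 30: 3; order 60: 1.
Total: 1 + 3 + 1 + 1 + 1 + 3 + 3 + 1 + 1 + 1 + 3 + 1 = 20.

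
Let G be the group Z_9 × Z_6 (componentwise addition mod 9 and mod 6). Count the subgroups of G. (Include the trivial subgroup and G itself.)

20

|G| = 54, so by Lagrange every subgroup order divides 54. Divisors: 1, 2, 3, 6, 9, 18, 27, 54.
Subgroups by order — order 1: 1; order 2: 1; order 3: 4; order 6: 4; order 9: 4; order 18: 4; order 27: 1; order 54: 1.
Total: 1 + 1 + 4 + 4 + 4 + 4 + 1 + 1 = 20.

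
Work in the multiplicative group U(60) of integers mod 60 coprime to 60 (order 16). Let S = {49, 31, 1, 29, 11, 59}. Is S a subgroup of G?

No

|S| = 6 does not divide |G| = 16, so by Lagrange S is not a subgroup.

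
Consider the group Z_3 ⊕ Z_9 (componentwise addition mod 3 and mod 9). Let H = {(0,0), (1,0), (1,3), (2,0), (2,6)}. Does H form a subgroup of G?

No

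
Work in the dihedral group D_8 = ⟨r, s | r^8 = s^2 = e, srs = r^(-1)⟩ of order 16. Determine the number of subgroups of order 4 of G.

|G| = 16 and 4 | 16, so subgroups of order 4 are possible by Lagrange.
The subgroups of order 4 are: {e, r^2, r^4, r^6}; {e, r^4, r^2s, r^6s}; {e, r^4, r^3s, r^7s}; {e, r^4, s, r^4s}; … (5 in all).
So G has 5 subgroups of order 4.

5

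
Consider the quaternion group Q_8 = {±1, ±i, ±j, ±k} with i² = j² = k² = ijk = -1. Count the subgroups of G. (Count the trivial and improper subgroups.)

|G| = 8, so by Lagrange every subgroup order divides 8. Divisors: 1, 2, 4, 8.
Subgroups by order — order 1: 1; order 2: 1; order 4: 3; order 8: 1.
Total: 1 + 1 + 3 + 1 = 6.

6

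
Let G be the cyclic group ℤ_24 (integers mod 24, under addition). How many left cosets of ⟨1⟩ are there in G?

|⟨1⟩| = 24 and |G| = 24.
By Lagrange, [G : H] = |G|/|H| = 24/24 = 1.

1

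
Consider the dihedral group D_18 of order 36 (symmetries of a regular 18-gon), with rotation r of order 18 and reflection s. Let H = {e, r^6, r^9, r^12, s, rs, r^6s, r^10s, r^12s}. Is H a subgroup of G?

No

Closure fails: s · r^9 = r^9s ∉ H. So H is not a subgroup.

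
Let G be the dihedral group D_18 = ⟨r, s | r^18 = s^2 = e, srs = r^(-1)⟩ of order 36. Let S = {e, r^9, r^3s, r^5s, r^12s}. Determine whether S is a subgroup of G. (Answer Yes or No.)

|S| = 5 does not divide |G| = 36, so by Lagrange S is not a subgroup.

No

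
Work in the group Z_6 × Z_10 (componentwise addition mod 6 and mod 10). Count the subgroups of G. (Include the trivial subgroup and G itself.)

20

|G| = 60, so by Lagrange every subgroup order divides 60. Divisors: 1, 2, 3, 4, 5, 6, 10, 12, 15, 20, 30, 60.
Subgroups by order — order 1: 1; order 2: 3; order 3: 1; order 4: 1; order 5: 1; order 6: 3; order 10: 3; order 12: 1; order 15: 1; order 20: 1; order 30: 3; order 60: 1.
Total: 1 + 3 + 1 + 1 + 1 + 3 + 3 + 1 + 1 + 1 + 3 + 1 = 20.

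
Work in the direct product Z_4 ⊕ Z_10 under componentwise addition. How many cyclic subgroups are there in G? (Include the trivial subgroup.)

Each element a generates a cyclic subgroup ⟨a⟩; distinct elements may generate the same one (a cyclic group of order d has φ(d) generators).
Cyclic subgroups by order — order 1: 1; order 2: 3; order 4: 2; order 5: 1; order 10: 3; order 20: 2.
Total: 12.

12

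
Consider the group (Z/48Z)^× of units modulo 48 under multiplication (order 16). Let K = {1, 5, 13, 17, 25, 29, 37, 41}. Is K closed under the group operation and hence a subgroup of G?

|K| = 8 divides |G| = 16, consistent with Lagrange.
K contains the identity, every element's inverse is in K, and K is closed under ·: it is a subgroup.

Yes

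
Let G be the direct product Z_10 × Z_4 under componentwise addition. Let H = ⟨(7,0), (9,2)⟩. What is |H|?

|⟨(7,0)⟩| = 10 and |⟨(9,2)⟩| = 10, so |H| is a multiple of lcm(10, 10) = 10 and divides |G| = 40.
Closing under the operation: H = {(0,0), (0,2), (1,0), (1,2), (2,0), (2,2), (3,0), (3,2), (4,0), (4,2), (5,0), (5,2), (6,0), (6,2), (7,0), (7,2), (8,0), (8,2), (9,0), (9,2)}, so |H| = 20.

20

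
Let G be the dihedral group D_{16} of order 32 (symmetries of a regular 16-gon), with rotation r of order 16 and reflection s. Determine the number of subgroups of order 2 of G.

|G| = 32 and 2 | 32, so subgroups of order 2 are possible by Lagrange.
The subgroups of order 2 are: {e, r^10s}; {e, r^11s}; {e, r^12s}; {e, r^13s}; … (17 in all).
So G has 17 subgroups of order 2.

17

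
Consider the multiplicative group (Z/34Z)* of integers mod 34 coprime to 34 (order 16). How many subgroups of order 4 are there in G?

|G| = 16 and 4 | 16, so subgroups of order 4 are possible by Lagrange.
The subgroups of order 4 are: {1, 13, 21, 33}.
So G has 1 subgroup of order 4.

1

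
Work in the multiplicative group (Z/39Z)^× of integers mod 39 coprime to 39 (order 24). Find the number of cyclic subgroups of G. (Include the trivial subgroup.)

12

Each element a generates a cyclic subgroup ⟨a⟩; distinct elements may generate the same one (a cyclic group of order d has φ(d) generators).
Cyclic subgroups by order — order 1: 1; order 2: 3; order 3: 1; order 4: 2; order 6: 3; order 12: 2.
Total: 12.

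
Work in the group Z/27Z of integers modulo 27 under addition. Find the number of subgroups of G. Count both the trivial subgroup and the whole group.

4

A cyclic group of order 27 has exactly one subgroup for each divisor of 27.
Divisors of 27: 1, 3, 9, 27.
So Z/27Z has 4 subgroups.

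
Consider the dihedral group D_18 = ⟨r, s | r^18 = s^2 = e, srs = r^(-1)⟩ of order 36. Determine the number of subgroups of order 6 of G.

|G| = 36 and 6 | 36, so subgroups of order 6 are possible by Lagrange.
The subgroups of order 6 are: {e, r^6, r^12, r^4s, r^10s, r^16s}; {e, r^6, r^12, r^5s, r^11s, r^17s}; {e, r^6, r^12, s, r^6s, r^12s}; {e, r^6, r^12, rs, r^7s, r^13s}; … (7 in all).
So G has 7 subgroups of order 6.

7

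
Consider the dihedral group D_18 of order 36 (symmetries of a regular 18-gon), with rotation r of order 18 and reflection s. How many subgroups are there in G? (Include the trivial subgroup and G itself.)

|G| = 36, so by Lagrange every subgroup order divides 36. Divisors: 1, 2, 3, 4, 6, 9, 12, 18, 36.
Subgroups by order — order 1: 1; order 2: 19; order 3: 1; order 4: 9; order 6: 7; order 9: 1; order 12: 3; order 18: 3; order 36: 1.
Total: 1 + 19 + 1 + 9 + 7 + 1 + 3 + 3 + 1 = 45.

45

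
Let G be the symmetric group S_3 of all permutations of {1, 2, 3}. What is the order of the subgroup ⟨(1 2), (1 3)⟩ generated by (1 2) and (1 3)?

|⟨(1 2)⟩| = 2 and |⟨(1 3)⟩| = 2, so |H| is a multiple of lcm(2, 2) = 2 and divides |G| = 6.
Closing {(1 2), (1 3)} under the group operation gives all of G, so |H| = 6.

6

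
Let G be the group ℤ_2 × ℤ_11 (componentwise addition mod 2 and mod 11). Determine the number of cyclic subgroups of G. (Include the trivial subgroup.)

4

A cyclic subgroup of order d is generated by each of its φ(d) elements of order d, so the cyclic subgroups of order d number (#elements of order d)/φ(d).
Cyclic subgroups by order — order 1: 1; order 2: 1; order 11: 1; order 22: 1.
Total: 4.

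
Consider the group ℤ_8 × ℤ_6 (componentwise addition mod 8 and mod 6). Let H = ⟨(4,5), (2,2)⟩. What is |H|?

24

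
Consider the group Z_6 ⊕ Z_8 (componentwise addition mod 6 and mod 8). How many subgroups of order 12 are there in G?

|G| = 48 and 12 | 48, so subgroups of order 12 are possible by Lagrange.
The subgroups of order 12 are: {(0,0), (0,2), (0,4), (0,6), (2,0), (2,2), (2,4), (2,6), (4,0), (4,2), (4,4), (4,6)}; {(0,0), (0,4), (1,0), (1,4), (2,0), (2,4), (3,0), (3,4), (4,0), (4,4), (5,0), (5,4)}; {(0,0), (0,4), (1,2), (1,6), (2,0), (2,4), (3,2), (3,6), (4,0), (4,4), (5,2), (5,6)}.
So G has 3 subgroups of order 12.

3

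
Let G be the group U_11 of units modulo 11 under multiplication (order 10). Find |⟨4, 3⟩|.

5

|⟨4⟩| = 5 and |⟨3⟩| = 5, so |H| is a multiple of lcm(5, 5) = 5 and divides |G| = 10.
Closing under the operation: H = {1, 3, 4, 5, 9}, so |H| = 5.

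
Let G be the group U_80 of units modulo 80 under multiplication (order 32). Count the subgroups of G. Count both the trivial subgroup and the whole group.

|G| = 32, so by Lagrange every subgroup order divides 32. Divisors: 1, 2, 4, 8, 16, 32.
Subgroups by order — order 1: 1; order 2: 7; order 4: 19; order 8: 19; order 16: 7; order 32: 1.
Total: 1 + 7 + 19 + 19 + 7 + 1 = 54.

54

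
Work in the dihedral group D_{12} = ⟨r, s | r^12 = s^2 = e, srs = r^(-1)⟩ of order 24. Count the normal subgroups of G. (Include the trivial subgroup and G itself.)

9

G has 34 subgroups. Checking conjugation-invariance by order — order 1: 1/1 normal; order 2: 1/13 normal; order 3: 1/1 normal; order 4: 1/7 normal; order 6: 1/5 normal; order 8: 0/3 normal; order 12: 3/3 normal; order 24: 1/1 normal.
Total normal subgroups: 9.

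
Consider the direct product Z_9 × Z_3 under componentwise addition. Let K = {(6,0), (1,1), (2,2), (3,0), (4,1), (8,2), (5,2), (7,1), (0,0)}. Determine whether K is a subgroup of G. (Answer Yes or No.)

|K| = 9 divides |G| = 27, consistent with Lagrange.
K contains the identity, every element's inverse is in K, and K is closed under +: it is a subgroup.
In fact K = ⟨(7,1)⟩.

Yes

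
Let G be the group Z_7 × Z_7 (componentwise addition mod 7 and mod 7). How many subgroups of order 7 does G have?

|G| = 49 and 7 | 49, so subgroups of order 7 are possible by Lagrange.
The subgroups of order 7 are: {(0,0), (0,1), (0,2), (0,3), (0,4), (0,5), (0,6)}; {(0,0), (1,0), (2,0), (3,0), (4,0), (5,0), (6,0)}; {(0,0), (1,1), (2,2), (3,3), (4,4), (5,5), (6,6)}; {(0,0), (1,2), (2,4), (3,6), (4,1), (5,3), (6,5)}; … (8 in all).
So G has 8 subgroups of order 7.

8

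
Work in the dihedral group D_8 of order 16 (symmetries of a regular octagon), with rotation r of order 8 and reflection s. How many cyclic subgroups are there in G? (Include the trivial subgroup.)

A cyclic subgroup of order d is generated by each of its φ(d) elements of order d, so the cyclic subgroups of order d number (#elements of order d)/φ(d).
Cyclic subgroups by order — order 1: 1; order 2: 9; order 4: 1; order 8: 1.
Total: 12.

12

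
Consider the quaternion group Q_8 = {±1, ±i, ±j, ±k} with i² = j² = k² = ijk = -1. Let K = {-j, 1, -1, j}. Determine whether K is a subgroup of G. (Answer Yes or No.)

|K| = 4 divides |G| = 8, consistent with Lagrange.
K contains the identity, every element's inverse is in K, and K is closed under ·: it is a subgroup.
In fact K = ⟨j⟩.

Yes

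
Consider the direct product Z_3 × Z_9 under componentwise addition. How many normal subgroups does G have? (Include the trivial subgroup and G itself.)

10

G is abelian, so every subgroup is normal.
G has 10 subgroups in total, hence 10 normal subgroups.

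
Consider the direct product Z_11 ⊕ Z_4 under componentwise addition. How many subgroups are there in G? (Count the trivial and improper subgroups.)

|G| = 44, so by Lagrange every subgroup order divides 44. Divisors: 1, 2, 4, 11, 22, 44.
Subgroups by order — order 1: 1; order 2: 1; order 4: 1; order 11: 1; order 22: 1; order 44: 1.
Total: 1 + 1 + 1 + 1 + 1 + 1 = 6.

6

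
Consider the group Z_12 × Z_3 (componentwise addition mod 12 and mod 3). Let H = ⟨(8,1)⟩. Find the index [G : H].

12

|⟨(8,1)⟩| = 3 and |G| = 36.
By Lagrange, [G : H] = |G|/|H| = 36/3 = 12.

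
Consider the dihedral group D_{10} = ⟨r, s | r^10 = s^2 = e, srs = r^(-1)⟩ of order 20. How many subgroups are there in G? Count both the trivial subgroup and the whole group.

22

|G| = 20, so by Lagrange every subgroup order divides 20. Divisors: 1, 2, 4, 5, 10, 20.
Subgroups by order — order 1: 1; order 2: 11; order 4: 5; order 5: 1; order 10: 3; order 20: 1.
Total: 1 + 11 + 5 + 1 + 3 + 1 = 22.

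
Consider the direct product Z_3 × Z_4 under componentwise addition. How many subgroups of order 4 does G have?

|G| = 12 and 4 | 12, so subgroups of order 4 are possible by Lagrange.
The subgroups of order 4 are: {(0,0), (0,1), (0,2), (0,3)}.
So G has 1 subgroup of order 4.

1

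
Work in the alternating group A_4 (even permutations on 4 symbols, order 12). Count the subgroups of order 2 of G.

3

|G| = 12 and 2 | 12, so subgroups of order 2 are possible by Lagrange.
The subgroups of order 2 are: {e, (1 2)(3 4)}; {e, (1 3)(2 4)}; {e, (1 4)(2 3)}.
So G has 3 subgroups of order 2.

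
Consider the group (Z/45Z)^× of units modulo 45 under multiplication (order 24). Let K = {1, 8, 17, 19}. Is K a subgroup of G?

Yes

|K| = 4 divides |G| = 24, consistent with Lagrange.
K contains the identity, every element's inverse is in K, and K is closed under ·: it is a subgroup.
In fact K = ⟨8⟩.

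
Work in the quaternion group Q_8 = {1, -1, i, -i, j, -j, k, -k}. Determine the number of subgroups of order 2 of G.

1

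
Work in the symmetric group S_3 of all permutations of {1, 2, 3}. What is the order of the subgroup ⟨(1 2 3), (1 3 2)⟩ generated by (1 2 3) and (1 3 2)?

|⟨(1 2 3)⟩| = 3 and |⟨(1 3 2)⟩| = 3, so |H| is a multiple of lcm(3, 3) = 3 and divides |G| = 6.
Closing under the operation: H = {e, (1 2 3), (1 3 2)}, so |H| = 3.

3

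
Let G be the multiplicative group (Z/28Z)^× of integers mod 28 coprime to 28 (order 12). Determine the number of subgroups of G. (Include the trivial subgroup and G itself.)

|G| = 12, so by Lagrange every subgroup order divides 12. Divisors: 1, 2, 3, 4, 6, 12.
Subgroups by order — order 1: 1; order 2: 3; order 3: 1; order 4: 1; order 6: 3; order 12: 1.
Total: 1 + 3 + 1 + 1 + 3 + 1 = 10.

10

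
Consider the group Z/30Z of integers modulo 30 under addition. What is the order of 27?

10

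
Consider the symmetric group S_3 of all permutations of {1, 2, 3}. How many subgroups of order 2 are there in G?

3

|G| = 6 and 2 | 6, so subgroups of order 2 are possible by Lagrange.
The subgroups of order 2 are: {e, (1 2)}; {e, (1 3)}; {e, (2 3)}.
So G has 3 subgroups of order 2.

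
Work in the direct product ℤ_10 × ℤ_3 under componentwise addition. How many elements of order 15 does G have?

An element (a,b) has order lcm(ord(a), ord(b)); count pairs with lcm equal to 15.
Enumerating gives 8 such elements.

8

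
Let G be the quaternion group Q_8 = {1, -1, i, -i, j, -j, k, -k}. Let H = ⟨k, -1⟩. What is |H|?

4

|⟨k⟩| = 4 and |⟨-1⟩| = 2, so |H| is a multiple of lcm(4, 2) = 4 and divides |G| = 8.
Closing under the operation: H = {1, -1, k, -k}, so |H| = 4.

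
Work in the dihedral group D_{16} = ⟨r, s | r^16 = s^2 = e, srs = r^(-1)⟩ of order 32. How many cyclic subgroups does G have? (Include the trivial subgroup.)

21

A cyclic subgroup of order d is generated by each of its φ(d) elements of order d, so the cyclic subgroups of order d number (#elements of order d)/φ(d).
Cyclic subgroups by order — order 1: 1; order 2: 17; order 4: 1; order 8: 1; order 16: 1.
Total: 21.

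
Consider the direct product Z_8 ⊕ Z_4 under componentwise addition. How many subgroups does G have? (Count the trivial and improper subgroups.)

|G| = 32, so by Lagrange every subgroup order divides 32. Divisors: 1, 2, 4, 8, 16, 32.
Subgroups by order — order 1: 1; order 2: 3; order 4: 7; order 8: 7; order 16: 3; order 32: 1.
Total: 1 + 3 + 7 + 7 + 3 + 1 = 22.

22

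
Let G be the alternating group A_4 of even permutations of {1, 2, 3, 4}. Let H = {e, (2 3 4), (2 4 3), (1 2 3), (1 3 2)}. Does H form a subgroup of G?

|H| = 5 does not divide |G| = 12, so by Lagrange H is not a subgroup.

No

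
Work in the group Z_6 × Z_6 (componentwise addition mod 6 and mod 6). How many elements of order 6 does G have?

24

An element (a,b) has order lcm(ord(a), ord(b)); count pairs with lcm equal to 6.
Enumerating gives 24 such elements.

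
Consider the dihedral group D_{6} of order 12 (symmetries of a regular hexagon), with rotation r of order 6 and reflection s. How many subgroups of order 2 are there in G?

|G| = 12 and 2 | 12, so subgroups of order 2 are possible by Lagrange.
The subgroups of order 2 are: {e, r^2s}; {e, r^3}; {e, r^3s}; {e, r^4s}; … (7 in all).
So G has 7 subgroups of order 2.

7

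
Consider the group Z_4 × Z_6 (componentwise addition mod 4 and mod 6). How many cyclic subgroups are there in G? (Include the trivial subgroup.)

12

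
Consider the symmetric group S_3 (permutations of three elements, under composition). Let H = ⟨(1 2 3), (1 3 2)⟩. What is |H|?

3

|⟨(1 2 3)⟩| = 3 and |⟨(1 3 2)⟩| = 3, so |H| is a multiple of lcm(3, 3) = 3 and divides |G| = 6.
Closing under the operation: H = {e, (1 2 3), (1 3 2)}, so |H| = 3.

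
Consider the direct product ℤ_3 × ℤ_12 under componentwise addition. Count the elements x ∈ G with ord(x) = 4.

An element (a,b) has order lcm(ord(a), ord(b)); count pairs with lcm equal to 4.
Enumerating gives 2 such elements.

2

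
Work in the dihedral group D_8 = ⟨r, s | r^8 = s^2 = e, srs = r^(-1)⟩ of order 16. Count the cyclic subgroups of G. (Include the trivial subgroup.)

12

Group the elements of G by the cyclic subgroup they generate; each cyclic subgroup of order d accounts for φ(d) elements.
Cyclic subgroups by order — order 1: 1; order 2: 9; order 4: 1; order 8: 1.
Total: 12.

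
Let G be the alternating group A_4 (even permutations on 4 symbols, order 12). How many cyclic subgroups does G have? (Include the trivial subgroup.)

A cyclic subgroup of order d is generated by each of its φ(d) elements of order d, so the cyclic subgroups of order d number (#elements of order d)/φ(d).
Cyclic subgroups by order — order 1: 1; order 2: 3; order 3: 4.
Total: 8.

8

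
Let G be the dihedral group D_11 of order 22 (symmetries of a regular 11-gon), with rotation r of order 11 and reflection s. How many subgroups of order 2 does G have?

|G| = 22 and 2 | 22, so subgroups of order 2 are possible by Lagrange.
The subgroups of order 2 are: {e, r^10s}; {e, r^2s}; {e, r^3s}; {e, r^4s}; … (11 in all).
So G has 11 subgroups of order 2.

11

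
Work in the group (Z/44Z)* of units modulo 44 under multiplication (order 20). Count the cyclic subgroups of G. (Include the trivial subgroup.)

8

Group the elements of G by the cyclic subgroup they generate; each cyclic subgroup of order d accounts for φ(d) elements.
Cyclic subgroups by order — order 1: 1; order 2: 3; order 5: 1; order 10: 3.
Total: 8.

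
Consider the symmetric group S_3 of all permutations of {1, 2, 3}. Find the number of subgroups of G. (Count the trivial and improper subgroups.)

|G| = 6, so by Lagrange every subgroup order divides 6. Divisors: 1, 2, 3, 6.
Subgroups by order — order 1: 1; order 2: 3; order 3: 1; order 6: 1.
Total: 1 + 3 + 1 + 1 = 6.

6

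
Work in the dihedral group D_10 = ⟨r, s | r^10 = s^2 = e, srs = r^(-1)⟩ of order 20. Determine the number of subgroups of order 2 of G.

|G| = 20 and 2 | 20, so subgroups of order 2 are possible by Lagrange.
The subgroups of order 2 are: {e, r^2s}; {e, r^3s}; {e, r^4s}; {e, r^5}; … (11 in all).
So G has 11 subgroups of order 2.

11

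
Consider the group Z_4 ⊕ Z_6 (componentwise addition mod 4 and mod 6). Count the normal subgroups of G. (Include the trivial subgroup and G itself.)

16

G is abelian, so every subgroup is normal.
G has 16 subgroups in total, hence 16 normal subgroups.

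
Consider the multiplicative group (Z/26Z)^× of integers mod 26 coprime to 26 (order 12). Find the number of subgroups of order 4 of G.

|G| = 12 and 4 | 12, so subgroups of order 4 are possible by Lagrange.
The subgroups of order 4 are: {1, 5, 21, 25}.
So G has 1 subgroup of order 4.

1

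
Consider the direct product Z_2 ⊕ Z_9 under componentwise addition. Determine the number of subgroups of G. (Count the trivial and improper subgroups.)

|G| = 18, so by Lagrange every subgroup order divides 18. Divisors: 1, 2, 3, 6, 9, 18.
Subgroups by order — order 1: 1; order 2: 1; order 3: 1; order 6: 1; order 9: 1; order 18: 1.
Total: 1 + 1 + 1 + 1 + 1 + 1 = 6.

6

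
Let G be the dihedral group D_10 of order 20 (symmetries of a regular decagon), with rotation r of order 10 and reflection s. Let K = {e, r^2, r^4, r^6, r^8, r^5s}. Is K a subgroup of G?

No

|K| = 6 does not divide |G| = 20, so by Lagrange K is not a subgroup.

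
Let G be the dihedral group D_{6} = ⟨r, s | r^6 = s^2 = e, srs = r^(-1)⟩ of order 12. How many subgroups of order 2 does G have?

|G| = 12 and 2 | 12, so subgroups of order 2 are possible by Lagrange.
The subgroups of order 2 are: {e, r^2s}; {e, r^3}; {e, r^3s}; {e, r^4s}; … (7 in all).
So G has 7 subgroups of order 2.

7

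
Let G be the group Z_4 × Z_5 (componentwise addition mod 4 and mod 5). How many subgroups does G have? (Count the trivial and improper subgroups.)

|G| = 20, so by Lagrange every subgroup order divides 20. Divisors: 1, 2, 4, 5, 10, 20.
Subgroups by order — order 1: 1; order 2: 1; order 4: 1; order 5: 1; order 10: 1; order 20: 1.
Total: 1 + 1 + 1 + 1 + 1 + 1 = 6.

6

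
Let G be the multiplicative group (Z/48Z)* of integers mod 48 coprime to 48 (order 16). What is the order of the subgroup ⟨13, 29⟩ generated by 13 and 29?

8

|⟨13⟩| = 4 and |⟨29⟩| = 4, so |H| is a multiple of lcm(4, 4) = 4 and divides |G| = 16.
Closing under the operation: H = {1, 5, 13, 17, 25, 29, 37, 41}, so |H| = 8.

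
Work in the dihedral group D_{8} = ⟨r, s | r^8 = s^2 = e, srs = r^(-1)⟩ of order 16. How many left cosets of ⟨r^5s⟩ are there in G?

|⟨r^5s⟩| = 2 and |G| = 16.
By Lagrange, [G : H] = |G|/|H| = 16/2 = 8.

8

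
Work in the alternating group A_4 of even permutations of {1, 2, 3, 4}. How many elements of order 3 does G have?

8

The elements of order 3 are: (2 3 4), (2 4 3), (1 2 3), (1 2 4), (1 3 2), (1 3 4), (1 4 2), (1 4 3).
That's 8.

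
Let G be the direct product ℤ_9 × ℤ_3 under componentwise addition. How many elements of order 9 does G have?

An element (a,b) has order lcm(ord(a), ord(b)); count pairs with lcm equal to 9.
Enumerating gives 18 such elements.

18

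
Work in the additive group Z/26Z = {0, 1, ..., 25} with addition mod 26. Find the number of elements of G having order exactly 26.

In a cyclic group of order 26, the number of elements of order d (for d | 26) is φ(d).
φ(26) = 12.

12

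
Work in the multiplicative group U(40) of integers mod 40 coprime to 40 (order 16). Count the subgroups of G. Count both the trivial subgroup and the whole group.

|G| = 16, so by Lagrange every subgroup order divides 16. Divisors: 1, 2, 4, 8, 16.
Subgroups by order — order 1: 1; order 2: 7; order 4: 11; order 8: 7; order 16: 1.
Total: 1 + 7 + 11 + 7 + 1 = 27.

27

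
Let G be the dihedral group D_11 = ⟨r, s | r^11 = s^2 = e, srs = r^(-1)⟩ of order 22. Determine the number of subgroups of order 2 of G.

11

|G| = 22 and 2 | 22, so subgroups of order 2 are possible by Lagrange.
The subgroups of order 2 are: {e, r^10s}; {e, r^2s}; {e, r^3s}; {e, r^4s}; … (11 in all).
So G has 11 subgroups of order 2.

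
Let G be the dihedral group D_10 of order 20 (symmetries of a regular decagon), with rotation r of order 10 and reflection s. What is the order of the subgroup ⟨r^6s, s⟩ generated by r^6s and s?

10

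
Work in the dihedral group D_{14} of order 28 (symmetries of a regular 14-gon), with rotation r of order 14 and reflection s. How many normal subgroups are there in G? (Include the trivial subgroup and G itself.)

7

G has 28 subgroups. Checking conjugation-invariance by order — order 1: 1/1 normal; order 2: 1/15 normal; order 4: 0/7 normal; order 7: 1/1 normal; order 14: 3/3 normal; order 28: 1/1 normal.
Total normal subgroups: 7.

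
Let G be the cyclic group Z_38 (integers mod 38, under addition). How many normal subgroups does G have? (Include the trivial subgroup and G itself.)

4

G is abelian, so every subgroup is normal.
G has 4 subgroups in total, hence 4 normal subgroups.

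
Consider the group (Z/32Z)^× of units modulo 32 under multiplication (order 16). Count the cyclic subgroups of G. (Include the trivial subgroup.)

A cyclic subgroup of order d is generated by each of its φ(d) elements of order d, so the cyclic subgroups of order d number (#elements of order d)/φ(d).
Cyclic subgroups by order — order 1: 1; order 2: 3; order 4: 2; order 8: 2.
Total: 8.

8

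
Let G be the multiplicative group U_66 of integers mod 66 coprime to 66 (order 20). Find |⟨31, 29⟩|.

|⟨31⟩| = 5 and |⟨29⟩| = 10, so |H| is a multiple of lcm(5, 10) = 10 and divides |G| = 20.
Closing under the operation: H = {1, 17, 25, 29, 31, 35, 37, 41, 49, 65}, so |H| = 10.

10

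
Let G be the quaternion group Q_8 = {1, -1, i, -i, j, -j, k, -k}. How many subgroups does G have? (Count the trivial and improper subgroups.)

6

|G| = 8, so by Lagrange every subgroup order divides 8. Divisors: 1, 2, 4, 8.
Subgroups by order — order 1: 1; order 2: 1; order 4: 3; order 8: 1.
Total: 1 + 1 + 3 + 1 = 6.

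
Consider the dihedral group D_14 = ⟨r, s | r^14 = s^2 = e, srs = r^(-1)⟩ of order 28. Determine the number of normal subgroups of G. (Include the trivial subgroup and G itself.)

7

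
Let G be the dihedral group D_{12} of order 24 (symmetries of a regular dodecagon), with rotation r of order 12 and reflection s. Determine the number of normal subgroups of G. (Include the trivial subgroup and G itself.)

9

G has 34 subgroups. Checking conjugation-invariance by order — order 1: 1/1 normal; order 2: 1/13 normal; order 3: 1/1 normal; order 4: 1/7 normal; order 6: 1/5 normal; order 8: 0/3 normal; order 12: 3/3 normal; order 24: 1/1 normal.
Total normal subgroups: 9.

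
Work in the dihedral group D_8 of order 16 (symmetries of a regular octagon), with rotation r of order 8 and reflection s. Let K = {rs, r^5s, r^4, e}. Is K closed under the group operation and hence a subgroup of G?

Yes

|K| = 4 divides |G| = 16, consistent with Lagrange.
K contains the identity, every element's inverse is in K, and K is closed under ·: it is a subgroup.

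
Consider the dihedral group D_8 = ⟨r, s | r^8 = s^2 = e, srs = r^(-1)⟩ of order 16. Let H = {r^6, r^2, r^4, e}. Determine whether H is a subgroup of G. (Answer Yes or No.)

|H| = 4 divides |G| = 16, consistent with Lagrange.
H contains the identity, every element's inverse is in H, and H is closed under ·: it is a subgroup.
In fact H = ⟨r^6⟩.

Yes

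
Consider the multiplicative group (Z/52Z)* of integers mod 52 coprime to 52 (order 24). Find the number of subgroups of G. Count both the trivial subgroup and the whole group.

|G| = 24, so by Lagrange every subgroup order divides 24. Divisors: 1, 2, 3, 4, 6, 8, 12, 24.
Subgroups by order — order 1: 1; order 2: 3; order 3: 1; order 4: 3; order 6: 3; order 8: 1; order 12: 3; order 24: 1.
Total: 1 + 3 + 1 + 3 + 3 + 1 + 3 + 1 = 16.

16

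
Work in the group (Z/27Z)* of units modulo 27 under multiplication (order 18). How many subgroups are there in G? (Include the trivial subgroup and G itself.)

|G| = 18, so by Lagrange every subgroup order divides 18. Divisors: 1, 2, 3, 6, 9, 18.
Subgroups by order — order 1: 1; order 2: 1; order 3: 1; order 6: 1; order 9: 1; order 18: 1.
Total: 1 + 1 + 1 + 1 + 1 + 1 = 6.

6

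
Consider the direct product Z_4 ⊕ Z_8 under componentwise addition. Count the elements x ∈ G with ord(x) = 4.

12

An element (a,b) has order lcm(ord(a), ord(b)); count pairs with lcm equal to 4.
Enumerating gives 12 such elements.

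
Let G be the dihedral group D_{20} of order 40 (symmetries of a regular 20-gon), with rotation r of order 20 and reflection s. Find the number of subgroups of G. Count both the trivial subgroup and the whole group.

48

|G| = 40, so by Lagrange every subgroup order divides 40. Divisors: 1, 2, 4, 5, 8, 10, 20, 40.
Subgroups by order — order 1: 1; order 2: 21; order 4: 11; order 5: 1; order 8: 5; order 10: 5; order 20: 3; order 40: 1.
Total: 1 + 21 + 11 + 1 + 5 + 5 + 3 + 1 = 48.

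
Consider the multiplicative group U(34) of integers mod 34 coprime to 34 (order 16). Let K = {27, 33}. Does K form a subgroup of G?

No

The identity 1 ∉ K, so K is not a subgroup.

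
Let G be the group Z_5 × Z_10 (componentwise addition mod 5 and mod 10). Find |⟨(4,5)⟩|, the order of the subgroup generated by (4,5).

10

The order of (4,5) in Z_5 × Z_10 is lcm(ord(4) in Z_5, ord(5) in Z_10).
ord(4) = 5 and ord(5) = 2, so |⟨(4,5)⟩| = lcm(5, 2) = 10.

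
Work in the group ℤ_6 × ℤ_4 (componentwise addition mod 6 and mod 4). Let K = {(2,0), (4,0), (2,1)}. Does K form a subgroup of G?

No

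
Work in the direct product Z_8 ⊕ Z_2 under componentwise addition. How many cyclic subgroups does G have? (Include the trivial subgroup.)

8

Group the elements of G by the cyclic subgroup they generate; each cyclic subgroup of order d accounts for φ(d) elements.
Cyclic subgroups by order — order 1: 1; order 2: 3; order 4: 2; order 8: 2.
Total: 8.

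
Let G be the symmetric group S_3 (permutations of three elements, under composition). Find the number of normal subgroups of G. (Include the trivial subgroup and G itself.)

G has 6 subgroups. Checking conjugation-invariance by order — order 1: 1/1 normal; order 2: 0/3 normal; order 3: 1/1 normal; order 6: 1/1 normal.
Total normal subgroups: 3.

3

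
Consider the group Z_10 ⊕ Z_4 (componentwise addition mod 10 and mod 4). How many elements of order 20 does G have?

An element (a,b) has order lcm(ord(a), ord(b)); count pairs with lcm equal to 20.
Enumerating gives 16 such elements.

16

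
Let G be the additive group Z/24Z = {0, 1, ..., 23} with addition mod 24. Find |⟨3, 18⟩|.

8

|⟨3⟩| = 8 and |⟨18⟩| = 4, so |H| is a multiple of lcm(8, 4) = 8 and divides |G| = 24.
Closing under the operation: H = {0, 3, 6, 9, 12, 15, 18, 21}, so |H| = 8.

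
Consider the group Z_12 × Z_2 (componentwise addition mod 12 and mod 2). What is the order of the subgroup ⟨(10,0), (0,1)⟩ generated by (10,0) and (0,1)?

|⟨(10,0)⟩| = 6 and |⟨(0,1)⟩| = 2, so |H| is a multiple of lcm(6, 2) = 6 and divides |G| = 24.
Closing under the operation: H = {(0,0), (0,1), (2,0), (2,1), (4,0), (4,1), (6,0), (6,1), (8,0), (8,1), (10,0), (10,1)}, so |H| = 12.

12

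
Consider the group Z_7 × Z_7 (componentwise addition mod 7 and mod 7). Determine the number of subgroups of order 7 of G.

8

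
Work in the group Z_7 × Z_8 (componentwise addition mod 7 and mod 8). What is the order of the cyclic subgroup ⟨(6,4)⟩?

The order of (6,4) in Z_7 × Z_8 is lcm(ord(6) in Z_7, ord(4) in Z_8).
ord(6) = 7 and ord(4) = 2, so |⟨(6,4)⟩| = lcm(7, 2) = 14.

14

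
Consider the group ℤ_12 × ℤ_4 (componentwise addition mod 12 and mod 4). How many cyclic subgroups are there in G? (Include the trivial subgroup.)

20

A cyclic subgroup of order d is generated by each of its φ(d) elements of order d, so the cyclic subgroups of order d number (#elements of order d)/φ(d).
Cyclic subgroups by order — order 1: 1; order 2: 3; order 3: 1; order 4: 6; order 6: 3; order 12: 6.
Total: 20.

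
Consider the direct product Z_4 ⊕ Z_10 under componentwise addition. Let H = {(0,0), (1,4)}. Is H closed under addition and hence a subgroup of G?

No

(1,4) ∈ H but its inverse (3,6) ∉ H, so H is not a subgroup.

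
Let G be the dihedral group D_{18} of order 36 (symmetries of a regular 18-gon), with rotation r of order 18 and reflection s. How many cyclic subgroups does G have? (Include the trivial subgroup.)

Each element a generates a cyclic subgroup ⟨a⟩; distinct elements may generate the same one (a cyclic group of order d has φ(d) generators).
Cyclic subgroups by order — order 1: 1; order 2: 19; order 3: 1; order 6: 1; order 9: 1; order 18: 1.
Total: 24.

24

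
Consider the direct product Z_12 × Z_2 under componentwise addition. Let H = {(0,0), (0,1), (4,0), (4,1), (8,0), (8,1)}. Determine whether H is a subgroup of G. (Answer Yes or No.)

Yes

|H| = 6 divides |G| = 24, consistent with Lagrange.
H contains the identity, every element's inverse is in H, and H is closed under +: it is a subgroup.
In fact H = ⟨(4,1)⟩.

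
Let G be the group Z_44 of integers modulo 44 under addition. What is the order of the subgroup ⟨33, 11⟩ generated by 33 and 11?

4

|⟨33⟩| = 4 and |⟨11⟩| = 4, so |H| is a multiple of lcm(4, 4) = 4 and divides |G| = 44.
Closing under the operation: H = {0, 11, 22, 33}, so |H| = 4.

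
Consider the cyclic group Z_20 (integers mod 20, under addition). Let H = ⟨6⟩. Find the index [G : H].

2

|⟨6⟩| = 10 and |G| = 20.
By Lagrange, [G : H] = |G|/|H| = 20/10 = 2.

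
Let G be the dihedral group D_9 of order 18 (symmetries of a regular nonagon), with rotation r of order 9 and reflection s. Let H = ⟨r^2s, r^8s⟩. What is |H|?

6

|⟨r^2s⟩| = 2 and |⟨r^8s⟩| = 2, so |H| is a multiple of lcm(2, 2) = 2 and divides |G| = 18.
Closing under the operation: H = {e, r^3, r^6, r^2s, r^5s, r^8s}, so |H| = 6.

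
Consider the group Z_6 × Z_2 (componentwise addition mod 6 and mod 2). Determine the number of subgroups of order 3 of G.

|G| = 12 and 3 | 12, so subgroups of order 3 are possible by Lagrange.
The subgroups of order 3 are: {(0,0), (2,0), (4,0)}.
So G has 1 subgroup of order 3.

1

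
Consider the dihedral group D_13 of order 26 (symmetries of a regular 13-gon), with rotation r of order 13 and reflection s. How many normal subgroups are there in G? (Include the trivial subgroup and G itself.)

3

G has 16 subgroups. Checking conjugation-invariance by order — order 1: 1/1 normal; order 2: 0/13 normal; order 13: 1/1 normal; order 26: 1/1 normal.
Total normal subgroups: 3.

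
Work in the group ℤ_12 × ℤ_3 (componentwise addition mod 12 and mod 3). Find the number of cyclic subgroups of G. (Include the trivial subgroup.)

Each element a generates a cyclic subgroup ⟨a⟩; distinct elements may generate the same one (a cyclic group of order d has φ(d) generators).
Cyclic subgroups by order — order 1: 1; order 2: 1; order 3: 4; order 4: 1; order 6: 4; order 12: 4.
Total: 15.

15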